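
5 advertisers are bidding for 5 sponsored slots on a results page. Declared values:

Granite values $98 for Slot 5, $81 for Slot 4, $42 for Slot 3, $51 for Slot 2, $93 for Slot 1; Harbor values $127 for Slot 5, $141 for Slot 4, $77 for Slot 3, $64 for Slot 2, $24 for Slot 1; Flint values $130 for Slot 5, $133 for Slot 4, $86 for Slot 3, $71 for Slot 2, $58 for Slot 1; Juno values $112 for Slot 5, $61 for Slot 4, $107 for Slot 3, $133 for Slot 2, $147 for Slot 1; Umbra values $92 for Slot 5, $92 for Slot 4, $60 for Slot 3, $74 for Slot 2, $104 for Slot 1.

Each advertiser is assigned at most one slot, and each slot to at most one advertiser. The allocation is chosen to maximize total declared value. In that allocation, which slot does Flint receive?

Optimal: Granite→Slot 5 ($98), Harbor→Slot 4 ($141), Flint→Slot 3 ($86), Juno→Slot 2 ($133), Umbra→Slot 1 ($104) — total 98+141+86+133+104 = $562.
Column-greedy (each slot in turn goes to its best remaining advertiser) gives $545, worse by 17.
Checked against all permutations: $562 is optimal.
Flint's own top slot is Slot 4 ($133), but forcing Flint→Slot 4 and reassigning the rest optimally gives only $546 — worse by 16.

Flint receives Slot 3.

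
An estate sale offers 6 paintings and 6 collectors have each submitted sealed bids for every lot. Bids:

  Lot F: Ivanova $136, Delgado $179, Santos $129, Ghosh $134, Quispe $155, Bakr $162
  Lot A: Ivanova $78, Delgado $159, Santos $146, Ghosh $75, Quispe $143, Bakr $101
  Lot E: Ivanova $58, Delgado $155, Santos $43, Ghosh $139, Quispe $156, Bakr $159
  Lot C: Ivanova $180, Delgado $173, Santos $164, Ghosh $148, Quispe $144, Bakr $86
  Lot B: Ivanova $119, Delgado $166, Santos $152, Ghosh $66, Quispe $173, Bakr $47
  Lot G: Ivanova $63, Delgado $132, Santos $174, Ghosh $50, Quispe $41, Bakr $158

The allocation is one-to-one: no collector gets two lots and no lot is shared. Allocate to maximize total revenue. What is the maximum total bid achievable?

Max total: $987

This is the linear assignment problem.
Optimal: Ivanova→Lot C ($180), Delgado→Lot A ($159), Santos→Lot G ($174), Ghosh→Lot E ($139), Quispe→Lot B ($173), Bakr→Lot F ($162) — total 180+159+174+139+173+162 = $987.
Row-greedy (each collector in turn takes its best remaining lot) gives $946, worse by 41.
Swapping Quispe↔Ivanova (Quispe→Lot C $144, Ivanova→Lot B $119) loses 90.
Every other assignment is strictly worse.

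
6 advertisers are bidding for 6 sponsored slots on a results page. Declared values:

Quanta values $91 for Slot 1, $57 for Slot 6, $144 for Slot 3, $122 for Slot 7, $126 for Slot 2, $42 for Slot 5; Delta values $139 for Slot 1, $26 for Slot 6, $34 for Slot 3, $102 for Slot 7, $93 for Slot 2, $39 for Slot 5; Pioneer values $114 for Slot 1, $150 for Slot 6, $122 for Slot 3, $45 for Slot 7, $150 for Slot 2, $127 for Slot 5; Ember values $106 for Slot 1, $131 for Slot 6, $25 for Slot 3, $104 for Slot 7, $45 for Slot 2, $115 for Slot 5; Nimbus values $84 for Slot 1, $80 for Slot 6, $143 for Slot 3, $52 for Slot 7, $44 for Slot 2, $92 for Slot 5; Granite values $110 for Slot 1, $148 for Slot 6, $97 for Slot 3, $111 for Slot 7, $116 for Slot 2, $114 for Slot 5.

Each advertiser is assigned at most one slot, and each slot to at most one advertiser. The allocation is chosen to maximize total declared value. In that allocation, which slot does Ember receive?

Optimal: Quanta→Slot 7 ($122), Delta→Slot 1 ($139), Pioneer→Slot 2 ($150), Ember→Slot 5 ($115), Nimbus→Slot 3 ($143), Granite→Slot 6 ($148) — total 122+139+150+115+143+148 = $817.
Row-greedy (each advertiser in turn takes its best remaining slot) gives $716, worse by 101.
Swapping Pioneer↔Ember (Pioneer→Slot 5 $127, Ember→Slot 2 $45) loses 93.
Ember's own top slot is Slot 6 ($131), but forcing Ember→Slot 6 and reassigning the rest optimally gives only $799 — worse by 18.

Ember receives Slot 5.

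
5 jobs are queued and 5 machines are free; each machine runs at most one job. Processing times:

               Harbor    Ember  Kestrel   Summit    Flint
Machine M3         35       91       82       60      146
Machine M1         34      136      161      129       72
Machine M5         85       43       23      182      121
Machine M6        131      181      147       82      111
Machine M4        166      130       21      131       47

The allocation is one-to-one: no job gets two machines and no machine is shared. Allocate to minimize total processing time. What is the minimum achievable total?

Min total: 253 min

This is the linear assignment problem.
Optimal: Harbor→Machine M3 (35 min), Ember→Machine M5 (43 min), Kestrel→Machine M4 (21 min), Summit→Machine M6 (82 min), Flint→Machine M1 (72 min) — total 35+43+21+82+72 = 253 min.
Column-greedy (each machine in turn goes to its cheapest remaining job) gives 342 min, worse by 89.
Next-best assignment: Harbor→Machine M1, Ember→Machine M5, Kestrel→Machine M4, Summit→Machine M3, Flint→Machine M6 = 269 min.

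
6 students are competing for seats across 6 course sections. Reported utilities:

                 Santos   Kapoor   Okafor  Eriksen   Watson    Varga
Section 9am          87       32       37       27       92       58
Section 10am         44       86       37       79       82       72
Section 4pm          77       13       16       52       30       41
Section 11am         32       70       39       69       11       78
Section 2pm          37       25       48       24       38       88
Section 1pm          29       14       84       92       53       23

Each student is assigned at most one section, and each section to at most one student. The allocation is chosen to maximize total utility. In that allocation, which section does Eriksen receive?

This is the linear assignment problem.
Optimal: Santos→Section 4pm (77 points), Kapoor→Section 10am (86 points), Okafor→Section 1pm (84 points), Eriksen→Section 11am (69 points), Watson→Section 9am (92 points), Varga→Section 2pm (88 points) — total 77+86+84+69+92+88 = 496 points.
Column-greedy (each section in turn goes to its best remaining student) gives 473 points, worse by 23.
Swapping Kapoor↔Santos (Kapoor→Section 4pm 13 points, Santos→Section 10am 44 points) loses 106.
Eriksen's own top section is Section 1pm (92 points), but forcing Eriksen→Section 1pm and reassigning the rest optimally gives only 474 points — worse by 22.

Eriksen receives Section 11am.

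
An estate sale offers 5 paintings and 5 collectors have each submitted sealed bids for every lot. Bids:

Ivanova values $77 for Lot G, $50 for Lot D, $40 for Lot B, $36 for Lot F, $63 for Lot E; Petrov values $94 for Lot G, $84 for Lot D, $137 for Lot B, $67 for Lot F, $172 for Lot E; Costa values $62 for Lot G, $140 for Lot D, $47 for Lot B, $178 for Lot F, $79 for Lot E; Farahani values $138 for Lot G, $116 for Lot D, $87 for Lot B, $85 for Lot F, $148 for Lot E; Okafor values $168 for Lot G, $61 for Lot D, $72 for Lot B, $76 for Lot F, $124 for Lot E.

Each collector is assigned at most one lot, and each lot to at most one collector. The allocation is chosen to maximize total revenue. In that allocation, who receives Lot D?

Ivanova receives Lot D.

Treat this as an assignment problem: match each collector to one lot.
Optimal: Ivanova→Lot D ($50), Petrov→Lot B ($137), Costa→Lot F ($178), Farahani→Lot E ($148), Okafor→Lot G ($168) — total 50+137+178+148+168 = $681.
Column-greedy (each lot in turn goes to its best remaining collector) gives $593, worse by 88.
Next-best assignment: Ivanova→Lot B, Petrov→Lot E, Costa→Lot F, Farahani→Lot D, Okafor→Lot G = $674.
Swapping Costa↔Okafor (Costa→Lot G $62, Okafor→Lot F $76) loses 208.
Every other assignment is strictly worse.
Ivanova's own top lot is Lot G ($77), but forcing Ivanova→Lot G and reassigning the rest optimally gives only $632 — worse by 49.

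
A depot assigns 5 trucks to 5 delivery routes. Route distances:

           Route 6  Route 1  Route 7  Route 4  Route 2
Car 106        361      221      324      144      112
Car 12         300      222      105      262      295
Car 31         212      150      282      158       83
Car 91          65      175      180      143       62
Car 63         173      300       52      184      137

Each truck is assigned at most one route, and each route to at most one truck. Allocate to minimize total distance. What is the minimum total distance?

Min total: 566 km

Optimal: Car 106→Route 4 (144 km), Car 12→Route 1 (222 km), Car 31→Route 2 (83 km), Car 91→Route 6 (65 km), Car 63→Route 7 (52 km) — total 144+222+83+65+52 = 566 km.
Row-greedy (each truck in turn takes its cheapest remaining route) gives 616 km, worse by 50.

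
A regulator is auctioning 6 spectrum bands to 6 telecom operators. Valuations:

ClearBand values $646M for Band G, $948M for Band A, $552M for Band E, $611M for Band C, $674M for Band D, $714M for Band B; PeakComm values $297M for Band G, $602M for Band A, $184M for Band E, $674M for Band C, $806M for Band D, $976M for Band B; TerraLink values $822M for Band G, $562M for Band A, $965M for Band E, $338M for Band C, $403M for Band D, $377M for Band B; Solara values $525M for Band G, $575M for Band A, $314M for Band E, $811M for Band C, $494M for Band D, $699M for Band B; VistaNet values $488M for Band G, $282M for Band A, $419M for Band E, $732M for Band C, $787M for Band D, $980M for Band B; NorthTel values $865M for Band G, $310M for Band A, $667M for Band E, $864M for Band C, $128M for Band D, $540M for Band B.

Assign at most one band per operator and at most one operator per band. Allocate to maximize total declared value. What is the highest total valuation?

Maximum total: $5375M

Optimal: ClearBand→Band A ($948M), PeakComm→Band D ($806M), TerraLink→Band E ($965M), Solara→Band C ($811M), VistaNet→Band B ($980M), NorthTel→Band G ($865M) — total 948+806+965+811+980+865 = $5375M.
Row-greedy (each operator in turn takes its best remaining band) gives $5352M, worse by 23.
Swapping PeakComm↔NorthTel (PeakComm→Band G $297M, NorthTel→Band D $128M) loses 1246.
Checked against all permutations: $5375M is optimal.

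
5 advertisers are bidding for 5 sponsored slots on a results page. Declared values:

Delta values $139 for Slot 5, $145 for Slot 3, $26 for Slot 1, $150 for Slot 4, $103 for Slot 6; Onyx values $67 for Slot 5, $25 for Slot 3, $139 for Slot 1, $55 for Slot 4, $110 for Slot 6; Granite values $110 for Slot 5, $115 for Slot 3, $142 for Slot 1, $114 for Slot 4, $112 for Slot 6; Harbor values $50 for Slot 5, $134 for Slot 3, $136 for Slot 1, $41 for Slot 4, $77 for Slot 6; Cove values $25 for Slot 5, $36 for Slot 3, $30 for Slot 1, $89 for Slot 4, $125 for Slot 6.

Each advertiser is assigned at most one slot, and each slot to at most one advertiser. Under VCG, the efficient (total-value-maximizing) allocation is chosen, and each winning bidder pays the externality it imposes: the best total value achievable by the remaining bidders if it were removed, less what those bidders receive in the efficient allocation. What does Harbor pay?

Harbor pays $5.

Efficient allocation: Delta→Slot 4 ($150), Onyx→Slot 1 ($139), Granite→Slot 5 ($110), Harbor→Slot 3 ($134), Cove→Slot 6 ($125); total welfare W = $658.
Harbor receives Slot 3 at value $134, so the others get W − 134 = $524.
Without Harbor: best allocation of the remaining 4 bidders over all 5 slots is Delta→Slot 4 ($150), Onyx→Slot 1 ($139), Granite→Slot 3 ($115), Cove→Slot 6 ($125), total $529.
VCG payment = (others' best without Harbor) − (others' welfare with Harbor) = 529 − 524 = $5.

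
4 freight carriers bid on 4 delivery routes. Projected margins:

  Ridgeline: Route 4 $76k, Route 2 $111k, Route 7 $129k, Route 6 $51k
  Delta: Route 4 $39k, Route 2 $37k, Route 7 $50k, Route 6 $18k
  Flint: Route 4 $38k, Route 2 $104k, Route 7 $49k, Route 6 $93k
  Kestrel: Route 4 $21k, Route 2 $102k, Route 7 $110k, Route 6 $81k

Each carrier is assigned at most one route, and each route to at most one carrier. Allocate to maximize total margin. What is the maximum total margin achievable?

Max total: $363k

Treat this as an assignment problem: match each carrier to one route.
Optimal: Ridgeline→Route 7 ($129k), Delta→Route 4 ($39k), Flint→Route 6 ($93k), Kestrel→Route 2 ($102k) — total 129+39+93+102 = $363k.
Checked against all permutations: $363k is optimal.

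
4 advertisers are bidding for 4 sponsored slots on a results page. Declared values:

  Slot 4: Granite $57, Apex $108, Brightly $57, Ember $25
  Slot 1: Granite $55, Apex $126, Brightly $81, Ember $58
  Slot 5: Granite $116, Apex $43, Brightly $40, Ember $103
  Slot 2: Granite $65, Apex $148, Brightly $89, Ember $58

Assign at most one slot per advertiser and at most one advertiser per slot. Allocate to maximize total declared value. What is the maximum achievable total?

Optimal: Granite→Slot 4 ($57), Apex→Slot 2 ($148), Brightly→Slot 1 ($81), Ember→Slot 5 ($103) — total 57+148+81+103 = $389.
Row-greedy (each advertiser in turn takes its best remaining slot) gives $370, worse by 19.

Maximum total: $389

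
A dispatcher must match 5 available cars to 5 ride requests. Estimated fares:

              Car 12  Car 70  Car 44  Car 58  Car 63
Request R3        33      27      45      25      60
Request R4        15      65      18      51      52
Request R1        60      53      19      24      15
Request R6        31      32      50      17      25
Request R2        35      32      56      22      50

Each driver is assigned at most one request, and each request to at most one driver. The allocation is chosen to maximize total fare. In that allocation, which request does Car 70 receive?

Optimal: Car 12→Request R1 ($60), Car 70→Request R6 ($32), Car 44→Request R2 ($56), Car 58→Request R4 ($51), Car 63→Request R3 ($60) — total 60+32+56+51+60 = $259.
Row-greedy (each driver in turn takes its best remaining request) gives $231, worse by 28.
Next-best assignment: Car 12→Request R1, Car 70→Request R4, Car 44→Request R2, Car 58→Request R6, Car 63→Request R3 = $258.
Checked against all permutations: $259 is optimal.
Car 70's own top request is Request R4 ($65), but forcing Car 70→Request R4 and reassigning the rest optimally gives only $258 — worse by 1.

Car 70 receives Request R6.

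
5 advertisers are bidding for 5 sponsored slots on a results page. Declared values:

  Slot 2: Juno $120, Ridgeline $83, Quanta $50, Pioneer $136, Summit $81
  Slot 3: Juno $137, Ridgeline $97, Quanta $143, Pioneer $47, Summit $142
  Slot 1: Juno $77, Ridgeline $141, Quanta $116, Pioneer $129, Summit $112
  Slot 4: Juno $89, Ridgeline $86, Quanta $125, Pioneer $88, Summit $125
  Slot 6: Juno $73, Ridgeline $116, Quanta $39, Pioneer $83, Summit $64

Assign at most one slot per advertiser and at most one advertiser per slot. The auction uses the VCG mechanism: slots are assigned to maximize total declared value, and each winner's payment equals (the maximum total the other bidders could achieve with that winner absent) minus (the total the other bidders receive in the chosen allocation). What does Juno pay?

Juno pays $32.

Efficient allocation: Juno→Slot 2 ($120), Ridgeline→Slot 6 ($116), Quanta→Slot 3 ($143), Pioneer→Slot 1 ($129), Summit→Slot 4 ($125); total welfare W = $633.
Juno receives Slot 2 at value $120, so the others get W − 120 = $513.
Without Juno: best allocation of the remaining 4 bidders over all 5 slots is Ridgeline→Slot 1 ($141), Quanta→Slot 3 ($143), Pioneer→Slot 2 ($136), Summit→Slot 4 ($125), total $545.
VCG payment = (others' best without Juno) − (others' welfare with Juno) = 545 − 513 = $32.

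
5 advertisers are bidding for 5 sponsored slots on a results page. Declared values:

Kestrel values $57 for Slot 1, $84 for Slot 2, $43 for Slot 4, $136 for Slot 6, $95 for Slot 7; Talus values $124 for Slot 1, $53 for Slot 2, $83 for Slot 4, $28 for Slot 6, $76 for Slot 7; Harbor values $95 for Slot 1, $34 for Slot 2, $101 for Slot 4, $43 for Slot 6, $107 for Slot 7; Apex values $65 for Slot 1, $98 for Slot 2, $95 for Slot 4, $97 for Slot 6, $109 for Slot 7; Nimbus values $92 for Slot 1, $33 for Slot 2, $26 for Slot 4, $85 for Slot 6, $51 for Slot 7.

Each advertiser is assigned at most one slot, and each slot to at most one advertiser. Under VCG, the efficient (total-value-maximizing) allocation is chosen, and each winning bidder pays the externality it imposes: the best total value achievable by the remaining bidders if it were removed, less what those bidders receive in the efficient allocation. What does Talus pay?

Talus pays $5.

Efficient allocation: Kestrel→Slot 6 ($136), Talus→Slot 4 ($83), Harbor→Slot 7 ($107), Apex→Slot 2 ($98), Nimbus→Slot 1 ($92); total welfare W = $516.
Talus receives Slot 4 at value $83, so the others get W − 83 = $433.
Without Talus: best allocation of the remaining 4 bidders over all 5 slots is Kestrel→Slot 6 ($136), Harbor→Slot 4 ($101), Apex→Slot 7 ($109), Nimbus→Slot 1 ($92), total $438.
VCG payment = (others' best without Talus) − (others' welfare with Talus) = 438 − 433 = $5.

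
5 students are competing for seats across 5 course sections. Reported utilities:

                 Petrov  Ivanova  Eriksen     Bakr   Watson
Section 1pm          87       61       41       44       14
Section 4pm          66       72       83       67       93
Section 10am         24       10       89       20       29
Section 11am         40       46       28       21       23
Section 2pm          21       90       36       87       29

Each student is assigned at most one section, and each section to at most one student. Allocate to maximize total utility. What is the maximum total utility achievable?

Max total: 402 points

Optimal: Petrov→Section 1pm (87 points), Ivanova→Section 11am (46 points), Eriksen→Section 10am (89 points), Bakr→Section 2pm (87 points), Watson→Section 4pm (93 points) — total 87+46+89+87+93 = 402 points.
Max-entry greedy (repeatedly take the single best remaining cell) gives 380 points, worse by 22.
Swapping Petrov↔Ivanova (Petrov→Section 11am 40 points, Ivanova→Section 1pm 61 points) loses 32.
Every other assignment is strictly worse.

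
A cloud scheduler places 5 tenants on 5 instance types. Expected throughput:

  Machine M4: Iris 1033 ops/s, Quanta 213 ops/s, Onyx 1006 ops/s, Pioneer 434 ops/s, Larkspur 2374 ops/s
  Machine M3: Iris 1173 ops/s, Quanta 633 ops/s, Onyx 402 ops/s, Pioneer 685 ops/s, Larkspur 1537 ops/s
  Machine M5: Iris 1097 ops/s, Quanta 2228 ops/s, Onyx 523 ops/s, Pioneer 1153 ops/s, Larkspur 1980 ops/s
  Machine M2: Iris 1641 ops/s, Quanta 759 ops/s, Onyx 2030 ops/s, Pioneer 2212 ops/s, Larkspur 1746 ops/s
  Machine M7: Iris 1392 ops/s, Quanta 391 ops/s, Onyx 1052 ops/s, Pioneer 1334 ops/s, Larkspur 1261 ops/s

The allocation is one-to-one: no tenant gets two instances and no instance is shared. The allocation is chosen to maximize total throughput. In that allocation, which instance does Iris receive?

Optimal: Iris→Machine M3 (1173 ops/s), Quanta→Machine M5 (2228 ops/s), Onyx→Machine M2 (2030 ops/s), Pioneer→Machine M7 (1334 ops/s), Larkspur→Machine M4 (2374 ops/s) — total 1173+2228+2030+1334+2374 = 9139 ops/s.
Row-greedy (each tenant in turn takes its best remaining instance) gives 7980 ops/s, worse by 1159.
Swapping Larkspur↔Quanta (Larkspur→Machine M5 1980 ops/s, Quanta→Machine M4 213 ops/s) loses 2409.
Checked against all permutations: 9139 ops/s is optimal.
Iris's own top instance is Machine M2 (1641 ops/s), but forcing Iris→Machine M2 and reassigning the rest optimally gives only 7980 ops/s — worse by 1159.

Iris receives Machine M3.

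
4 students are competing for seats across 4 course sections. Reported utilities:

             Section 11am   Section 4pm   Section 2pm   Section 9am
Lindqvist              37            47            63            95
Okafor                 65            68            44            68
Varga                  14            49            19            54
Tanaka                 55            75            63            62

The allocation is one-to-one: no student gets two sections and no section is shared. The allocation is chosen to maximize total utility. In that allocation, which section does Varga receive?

Varga receives Section 4pm.

Treat this as an assignment problem: match each student to one section.
Optimal: Lindqvist→Section 9am (95 points), Okafor→Section 11am (65 points), Varga→Section 4pm (49 points), Tanaka→Section 2pm (63 points) — total 95+65+49+63 = 272 points.
Max-entry greedy (repeatedly take the single best remaining cell) gives 254 points, worse by 18.
Varga's own top section is Section 9am (54 points), but forcing Varga→Section 9am and reassigning the rest optimally gives only 257 points — worse by 15.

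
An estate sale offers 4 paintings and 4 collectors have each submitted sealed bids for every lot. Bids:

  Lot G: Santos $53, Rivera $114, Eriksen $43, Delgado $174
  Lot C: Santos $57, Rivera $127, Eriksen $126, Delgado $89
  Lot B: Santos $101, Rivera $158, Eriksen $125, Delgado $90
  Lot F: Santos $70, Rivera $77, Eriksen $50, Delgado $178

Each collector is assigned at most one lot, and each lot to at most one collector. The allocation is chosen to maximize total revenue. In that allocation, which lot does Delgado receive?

Delgado receives Lot G.

This is the linear assignment problem.
Optimal: Santos→Lot F ($70), Rivera→Lot B ($158), Eriksen→Lot C ($126), Delgado→Lot G ($174) — total 70+158+126+174 = $528.
Row-greedy (each collector in turn takes its best remaining lot) gives $452, worse by 76.
Checked against all permutations: $528 is optimal.
Delgado's own top lot is Lot F ($178), but forcing Delgado→Lot F and reassigning the rest optimally gives only $519 — worse by 9.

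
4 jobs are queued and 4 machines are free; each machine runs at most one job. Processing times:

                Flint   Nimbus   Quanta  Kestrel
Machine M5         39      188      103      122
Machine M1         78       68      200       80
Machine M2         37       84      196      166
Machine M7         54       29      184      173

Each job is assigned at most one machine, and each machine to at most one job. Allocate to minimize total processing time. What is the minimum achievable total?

Min total: 249 min

Treat this as an assignment problem: match each job to one machine.
Optimal: Flint→Machine M2 (37 min), Nimbus→Machine M7 (29 min), Quanta→Machine M5 (103 min), Kestrel→Machine M1 (80 min) — total 37+29+103+80 = 249 min.
Checked against all permutations: 249 min is optimal.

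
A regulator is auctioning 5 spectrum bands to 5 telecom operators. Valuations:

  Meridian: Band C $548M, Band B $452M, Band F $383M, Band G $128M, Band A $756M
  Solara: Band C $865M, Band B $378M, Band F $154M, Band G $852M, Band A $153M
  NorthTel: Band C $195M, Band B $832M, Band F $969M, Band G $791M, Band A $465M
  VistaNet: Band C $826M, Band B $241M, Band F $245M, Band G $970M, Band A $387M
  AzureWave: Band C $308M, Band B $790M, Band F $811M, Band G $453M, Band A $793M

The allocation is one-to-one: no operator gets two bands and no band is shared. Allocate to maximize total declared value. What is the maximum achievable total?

Max total: $4350M

This is the linear assignment problem.
Optimal: Meridian→Band A ($756M), Solara→Band C ($865M), NorthTel→Band F ($969M), VistaNet→Band G ($970M), AzureWave→Band B ($790M) — total 756+865+969+970+790 = $4350M.
Max-entry greedy (repeatedly take the single best remaining cell) gives $4049M, worse by 301.
Swapping Solara↔Meridian (Solara→Band A $153M, Meridian→Band C $548M) loses 920.
Checked against all permutations: $4350M is optimal.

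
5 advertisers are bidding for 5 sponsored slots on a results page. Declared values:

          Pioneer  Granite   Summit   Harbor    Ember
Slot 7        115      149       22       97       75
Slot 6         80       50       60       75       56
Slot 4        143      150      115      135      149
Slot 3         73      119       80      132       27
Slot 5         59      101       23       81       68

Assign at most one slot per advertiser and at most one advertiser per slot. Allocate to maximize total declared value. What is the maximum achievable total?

Treat this as an assignment problem: match each advertiser to one slot.
Optimal: Pioneer→Slot 7 ($115), Granite→Slot 5 ($101), Summit→Slot 6 ($60), Harbor→Slot 3 ($132), Ember→Slot 4 ($149) — total 115+101+60+132+149 = $557.
Row-greedy (each advertiser in turn takes its best remaining slot) gives $509, worse by 48.

Maximum total: $557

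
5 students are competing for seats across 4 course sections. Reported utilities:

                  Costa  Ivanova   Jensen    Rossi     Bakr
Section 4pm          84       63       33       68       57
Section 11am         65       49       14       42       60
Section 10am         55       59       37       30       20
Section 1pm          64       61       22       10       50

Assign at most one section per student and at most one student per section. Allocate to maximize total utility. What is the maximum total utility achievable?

Maximum total: 251 points

This is a one-to-one assignment (maximum-weight bipartite matching).
Optimal: Rossi→Section 4pm (68 points), Bakr→Section 11am (60 points), Ivanova→Section 10am (59 points), Costa→Section 1pm (64 points) — total 68+60+59+64 = 251 points.
Max-entry greedy (repeatedly take the single best remaining cell) gives 242 points, worse by 9.
Next-best assignment: Rossi→Section 4pm, Bakr→Section 11am, Costa→Section 10am, Ivanova→Section 1pm = 244 points.
Every other assignment is strictly worse.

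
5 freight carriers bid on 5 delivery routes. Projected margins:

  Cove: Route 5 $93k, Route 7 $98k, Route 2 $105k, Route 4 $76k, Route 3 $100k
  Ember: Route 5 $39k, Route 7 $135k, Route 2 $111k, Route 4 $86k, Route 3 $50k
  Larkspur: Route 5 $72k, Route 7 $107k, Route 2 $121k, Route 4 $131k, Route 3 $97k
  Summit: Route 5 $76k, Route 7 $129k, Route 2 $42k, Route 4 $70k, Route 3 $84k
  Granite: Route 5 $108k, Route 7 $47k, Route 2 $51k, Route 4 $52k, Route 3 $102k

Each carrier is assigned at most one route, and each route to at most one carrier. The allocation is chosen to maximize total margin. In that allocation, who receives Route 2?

Ember receives Route 2.

This is the linear assignment problem.
Optimal: Cove→Route 3 ($100k), Ember→Route 2 ($111k), Larkspur→Route 4 ($131k), Summit→Route 7 ($129k), Granite→Route 5 ($108k) — total 100+111+131+129+108 = $579k.
Max-entry greedy (repeatedly take the single best remaining cell) gives $563k, worse by 16.
Ember's own top route is Route 7 ($135k), but forcing Ember→Route 7 and reassigning the rest optimally gives only $563k — worse by 16.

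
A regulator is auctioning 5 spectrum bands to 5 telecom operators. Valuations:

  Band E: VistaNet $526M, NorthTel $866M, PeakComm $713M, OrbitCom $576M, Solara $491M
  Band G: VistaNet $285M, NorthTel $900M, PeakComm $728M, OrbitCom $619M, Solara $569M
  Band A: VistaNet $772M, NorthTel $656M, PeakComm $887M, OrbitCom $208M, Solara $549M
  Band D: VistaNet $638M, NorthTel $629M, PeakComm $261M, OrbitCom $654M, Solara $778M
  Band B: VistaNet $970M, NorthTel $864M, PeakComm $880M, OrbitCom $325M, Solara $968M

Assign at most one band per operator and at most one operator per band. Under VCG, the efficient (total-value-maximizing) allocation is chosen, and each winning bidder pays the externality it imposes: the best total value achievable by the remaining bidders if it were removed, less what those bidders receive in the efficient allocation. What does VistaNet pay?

VistaNet pays $259M.

Efficient allocation: VistaNet→Band B ($970M), NorthTel→Band E ($866M), PeakComm→Band A ($887M), OrbitCom→Band G ($619M), Solara→Band D ($778M); total welfare W = $4120M.
VistaNet receives Band B at value $970M, so the others get W − 970 = $3150M.
Without VistaNet: best allocation of the remaining 4 bidders over all 5 bands is NorthTel→Band G ($900M), PeakComm→Band A ($887M), OrbitCom→Band D ($654M), Solara→Band B ($968M), total $3409M.
VCG payment = (others' best without VistaNet) − (others' welfare with VistaNet) = 3409 − 3150 = $259M.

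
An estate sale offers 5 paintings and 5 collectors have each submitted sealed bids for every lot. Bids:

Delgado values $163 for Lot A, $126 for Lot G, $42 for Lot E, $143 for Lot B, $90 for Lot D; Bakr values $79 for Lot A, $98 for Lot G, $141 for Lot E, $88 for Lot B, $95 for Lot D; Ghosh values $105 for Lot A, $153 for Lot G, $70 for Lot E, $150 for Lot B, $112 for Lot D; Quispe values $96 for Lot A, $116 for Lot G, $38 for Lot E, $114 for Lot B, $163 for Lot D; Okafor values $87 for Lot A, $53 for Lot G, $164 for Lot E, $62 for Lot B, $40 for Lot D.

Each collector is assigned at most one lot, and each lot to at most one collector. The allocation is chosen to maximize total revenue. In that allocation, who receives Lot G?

Bakr receives Lot G.

Treat this as an assignment problem: match each collector to one lot.
Optimal: Delgado→Lot A ($163), Bakr→Lot G ($98), Ghosh→Lot B ($150), Quispe→Lot D ($163), Okafor→Lot E ($164) — total 163+98+150+163+164 = $738.
Every other assignment is strictly worse.
Bakr's own top lot is Lot E ($141), but forcing Bakr→Lot E and reassigning the rest optimally gives only $687 — worse by 51.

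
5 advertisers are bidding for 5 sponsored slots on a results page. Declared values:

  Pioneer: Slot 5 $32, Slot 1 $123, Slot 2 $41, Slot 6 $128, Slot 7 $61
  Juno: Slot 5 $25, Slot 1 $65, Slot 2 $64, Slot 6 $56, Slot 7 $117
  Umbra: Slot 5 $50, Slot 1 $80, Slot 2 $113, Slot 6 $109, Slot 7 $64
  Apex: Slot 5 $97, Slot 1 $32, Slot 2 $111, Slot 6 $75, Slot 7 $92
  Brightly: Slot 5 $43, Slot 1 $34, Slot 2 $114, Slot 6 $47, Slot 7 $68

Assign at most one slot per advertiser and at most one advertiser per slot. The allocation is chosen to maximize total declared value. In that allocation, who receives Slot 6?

Optimal: Pioneer→Slot 1 ($123), Juno→Slot 7 ($117), Umbra→Slot 6 ($109), Apex→Slot 5 ($97), Brightly→Slot 2 ($114) — total 123+117+109+97+114 = $560.
Row-greedy (each advertiser in turn takes its best remaining slot) gives $489, worse by 71.
Next-best assignment: Pioneer→Slot 6, Juno→Slot 7, Umbra→Slot 1, Apex→Slot 5, Brightly→Slot 2 = $536.
Umbra's own top slot is Slot 2 ($113), but forcing Umbra→Slot 2 and reassigning the rest optimally gives only $497 — worse by 63.

Umbra receives Slot 6.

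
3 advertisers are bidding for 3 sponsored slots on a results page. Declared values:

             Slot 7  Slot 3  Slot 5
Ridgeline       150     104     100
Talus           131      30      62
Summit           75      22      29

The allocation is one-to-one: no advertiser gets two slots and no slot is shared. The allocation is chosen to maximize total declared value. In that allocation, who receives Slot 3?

Ridgeline receives Slot 3.

Treat this as an assignment problem: match each advertiser to one slot.
Optimal: Ridgeline→Slot 3 ($104), Talus→Slot 7 ($131), Summit→Slot 5 ($29) — total 104+131+29 = $264.
Row-greedy (each advertiser in turn takes its best remaining slot) gives $234, worse by 30.
Swapping Ridgeline↔Summit (Ridgeline→Slot 5 $100, Summit→Slot 3 $22) loses 11.
Ridgeline's own top slot is Slot 7 ($150), but forcing Ridgeline→Slot 7 and reassigning the rest optimally gives only $234 — worse by 30.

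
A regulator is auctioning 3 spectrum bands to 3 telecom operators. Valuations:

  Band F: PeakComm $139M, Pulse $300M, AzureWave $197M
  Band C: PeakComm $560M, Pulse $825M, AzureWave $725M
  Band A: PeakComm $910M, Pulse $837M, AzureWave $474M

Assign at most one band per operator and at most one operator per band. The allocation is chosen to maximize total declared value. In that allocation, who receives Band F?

Pulse receives Band F.

Optimal: PeakComm→Band A ($910M), Pulse→Band F ($300M), AzureWave→Band C ($725M) — total 910+300+725 = $1935M.
Row-greedy (each operator in turn takes its best remaining band) gives $1932M, worse by 3.
Swapping AzureWave↔Pulse (AzureWave→Band F $197M, Pulse→Band C $825M) loses 3.
Pulse's own top band is Band A ($837M), but forcing Pulse→Band A and reassigning the rest optimally gives only $1701M — worse by 234.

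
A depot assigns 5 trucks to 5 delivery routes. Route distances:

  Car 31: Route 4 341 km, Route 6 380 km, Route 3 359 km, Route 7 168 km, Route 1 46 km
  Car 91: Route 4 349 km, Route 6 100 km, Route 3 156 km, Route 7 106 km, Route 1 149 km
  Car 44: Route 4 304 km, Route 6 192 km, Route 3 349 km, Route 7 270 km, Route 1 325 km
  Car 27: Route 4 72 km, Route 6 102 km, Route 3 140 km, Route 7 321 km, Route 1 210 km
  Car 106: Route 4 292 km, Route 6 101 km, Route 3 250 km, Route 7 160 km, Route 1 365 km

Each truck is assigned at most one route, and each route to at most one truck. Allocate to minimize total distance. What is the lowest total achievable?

Optimal: Car 31→Route 1 (46 km), Car 91→Route 3 (156 km), Car 44→Route 6 (192 km), Car 27→Route 4 (72 km), Car 106→Route 7 (160 km) — total 46+156+192+72+160 = 626 km.
Column-greedy (each route in turn goes to its cheapest remaining truck) gives 915 km, worse by 289.
Next-best assignment: Car 31→Route 1, Car 91→Route 3, Car 44→Route 7, Car 27→Route 4, Car 106→Route 6 = 645 km.
Swapping Car 27↔Car 91 (Car 27→Route 3 140 km, Car 91→Route 4 349 km) adds 261.
Every other assignment is strictly worse.

Minimum total: 626 km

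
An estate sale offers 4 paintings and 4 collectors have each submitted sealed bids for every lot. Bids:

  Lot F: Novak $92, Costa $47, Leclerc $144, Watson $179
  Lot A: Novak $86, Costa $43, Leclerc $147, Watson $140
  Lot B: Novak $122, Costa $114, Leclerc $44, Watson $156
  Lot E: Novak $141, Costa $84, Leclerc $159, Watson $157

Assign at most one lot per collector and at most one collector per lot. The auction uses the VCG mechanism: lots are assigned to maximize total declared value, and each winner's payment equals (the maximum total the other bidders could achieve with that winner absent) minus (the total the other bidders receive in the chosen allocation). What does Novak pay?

Efficient allocation: Novak→Lot E ($141), Costa→Lot B ($114), Leclerc→Lot A ($147), Watson→Lot F ($179); total welfare W = $581.
Novak receives Lot E at value $141, so the others get W − 141 = $440.
Without Novak: best allocation of the remaining 3 bidders over all 4 lots is Costa→Lot B ($114), Leclerc→Lot E ($159), Watson→Lot F ($179), total $452.
VCG payment = (others' best without Novak) − (others' welfare with Novak) = 452 − 440 = $12.

Novak pays $12.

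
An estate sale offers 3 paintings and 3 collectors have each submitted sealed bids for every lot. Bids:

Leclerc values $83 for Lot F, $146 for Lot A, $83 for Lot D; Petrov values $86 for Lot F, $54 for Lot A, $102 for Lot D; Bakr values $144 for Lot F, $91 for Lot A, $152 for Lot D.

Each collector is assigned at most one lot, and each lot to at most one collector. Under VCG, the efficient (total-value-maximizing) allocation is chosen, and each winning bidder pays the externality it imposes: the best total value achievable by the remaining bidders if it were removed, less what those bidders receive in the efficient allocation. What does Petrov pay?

Petrov pays $8.

Efficient allocation: Leclerc→Lot A ($146), Petrov→Lot D ($102), Bakr→Lot F ($144); total welfare W = $392.
Petrov receives Lot D at value $102, so the others get W − 102 = $290.
Without Petrov: best allocation of the remaining 2 bidders over all 3 lots is Leclerc→Lot A ($146), Bakr→Lot D ($152), total $298.
VCG payment = (others' best without Petrov) − (others' welfare with Petrov) = 298 − 290 = $8.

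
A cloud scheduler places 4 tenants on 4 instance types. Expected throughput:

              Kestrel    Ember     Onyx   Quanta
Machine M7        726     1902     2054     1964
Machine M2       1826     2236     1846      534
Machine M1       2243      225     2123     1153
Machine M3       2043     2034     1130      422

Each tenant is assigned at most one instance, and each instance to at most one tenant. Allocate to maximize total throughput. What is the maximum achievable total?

Treat this as an assignment problem: match each tenant to one instance.
Optimal: Kestrel→Machine M3 (2043 ops/s), Ember→Machine M2 (2236 ops/s), Onyx→Machine M1 (2123 ops/s), Quanta→Machine M7 (1964 ops/s) — total 2043+2236+2123+1964 = 8366 ops/s.
Row-greedy (each tenant in turn takes its best remaining instance) gives 6955 ops/s, worse by 1411.

Maximum total: 8366 ops/s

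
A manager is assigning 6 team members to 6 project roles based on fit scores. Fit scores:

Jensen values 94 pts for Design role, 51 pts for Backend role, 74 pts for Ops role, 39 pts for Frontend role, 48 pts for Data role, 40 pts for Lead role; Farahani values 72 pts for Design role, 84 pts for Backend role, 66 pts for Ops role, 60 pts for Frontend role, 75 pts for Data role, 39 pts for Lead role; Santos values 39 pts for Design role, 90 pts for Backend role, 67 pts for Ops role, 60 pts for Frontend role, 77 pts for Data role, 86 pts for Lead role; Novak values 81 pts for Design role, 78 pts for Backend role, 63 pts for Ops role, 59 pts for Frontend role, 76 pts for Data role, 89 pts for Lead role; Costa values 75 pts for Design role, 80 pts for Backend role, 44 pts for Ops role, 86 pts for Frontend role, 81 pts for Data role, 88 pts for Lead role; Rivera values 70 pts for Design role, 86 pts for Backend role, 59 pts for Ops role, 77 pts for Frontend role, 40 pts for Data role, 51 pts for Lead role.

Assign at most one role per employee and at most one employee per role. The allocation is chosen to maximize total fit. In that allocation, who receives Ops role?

Optimal: Jensen→Design role (94 pts), Farahani→Ops role (66 pts), Santos→Data role (77 pts), Novak→Lead role (89 pts), Costa→Frontend role (86 pts), Rivera→Backend role (86 pts) — total 94+66+77+89+86+86 = 498 pts.
Row-greedy (each employee in turn takes its best remaining role) gives 485 pts, worse by 13.
Next-best assignment: Jensen→Design role, Farahani→Ops role, Santos→Backend role, Novak→Lead role, Costa→Data role, Rivera→Frontend role = 497 pts.
No other one-to-one assignment exceeds 498 pts.
Farahani's own top role is Backend role (84 pts), but forcing Farahani→Backend role and reassigning the rest optimally gives only 492 pts — worse by 6.

Farahani receives Ops role.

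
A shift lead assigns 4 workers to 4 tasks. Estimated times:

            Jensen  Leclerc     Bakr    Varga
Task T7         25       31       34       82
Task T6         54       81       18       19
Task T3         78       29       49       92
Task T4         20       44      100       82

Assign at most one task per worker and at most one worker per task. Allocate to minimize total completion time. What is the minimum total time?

Optimal: Jensen→Task T4 (20 min), Leclerc→Task T3 (29 min), Bakr→Task T7 (34 min), Varga→Task T6 (19 min) — total 20+29+34+19 = 102 min.
Row-greedy (each worker in turn takes its cheapest remaining task) gives 149 min, worse by 47.
Next-best assignment: Jensen→Task T4, Leclerc→Task T7, Bakr→Task T3, Varga→Task T6 = 119 min.
No other one-to-one assignment undercuts 102 min.

Minimum total: 102 min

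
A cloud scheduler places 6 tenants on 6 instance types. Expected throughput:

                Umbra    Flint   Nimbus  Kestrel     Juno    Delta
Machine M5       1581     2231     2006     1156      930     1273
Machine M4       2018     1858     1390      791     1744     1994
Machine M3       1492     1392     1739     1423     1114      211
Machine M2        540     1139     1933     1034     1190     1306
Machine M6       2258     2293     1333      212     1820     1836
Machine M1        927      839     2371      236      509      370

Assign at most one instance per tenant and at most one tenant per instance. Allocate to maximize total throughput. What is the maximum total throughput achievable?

Maximum total: 11467 ops/s

This is a one-to-one assignment (maximum-weight bipartite matching).
Optimal: Umbra→Machine M6 (2258 ops/s), Flint→Machine M5 (2231 ops/s), Nimbus→Machine M1 (2371 ops/s), Kestrel→Machine M3 (1423 ops/s), Juno→Machine M2 (1190 ops/s), Delta→Machine M4 (1994 ops/s) — total 2258+2231+2371+1423+1190+1994 = 11467 ops/s.
Row-greedy (each tenant in turn takes its best remaining instance) gives 11333 ops/s, worse by 134.
Next-best assignment: Umbra→Machine M6, Flint→Machine M5, Nimbus→Machine M1, Kestrel→Machine M3, Juno→Machine M4, Delta→Machine M2 = 11333 ops/s.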